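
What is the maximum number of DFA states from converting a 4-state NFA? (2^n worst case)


NFA has 4 states
Subset construction: each DFA state = subset of NFA states
Maximum subsets = 2^4
2^4 = 16

16


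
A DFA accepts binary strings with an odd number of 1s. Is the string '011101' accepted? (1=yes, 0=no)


DFA has 2 states: q_even (start, accept=no) and q_odd
Processing string '011101' character by character:
  Position 0: read '0', 1-count=0 -> q_even (no change)
  Position 1: read '1', 1-count=1 -> q_odd
  Position 2: read '1', 1-count=2 -> q_even
  Position 3: read '1', 1-count=3 -> q_odd
  Position 4: read '0', 1-count=3 -> q_odd (no change)
  Position 5: read '1', 1-count=4 -> q_even
Final state: q_even, total 1s = 4 (even); the DFA requires an odd count -> reject

0


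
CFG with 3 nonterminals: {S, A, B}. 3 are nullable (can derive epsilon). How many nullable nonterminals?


Nonterminals: {S, A, B}
A nonterminal is nullable if it can derive epsilon
Counting nullable nonterminals: 3
Total nullable = 3

3


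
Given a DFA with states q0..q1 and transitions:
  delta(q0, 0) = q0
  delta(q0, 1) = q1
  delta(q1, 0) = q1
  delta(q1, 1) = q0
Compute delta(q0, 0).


Looking up transition function:
delta(q0, 0) in the table
Row: q0, Column: 0
Result: q0

q0


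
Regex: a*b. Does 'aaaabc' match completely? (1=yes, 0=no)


Pattern: a*b
String: 'aaaabc'
Pattern requires: zero or more 'a's followed by exactly one 'b'
Found 4 leading 'a's
Remaining: 'bc'
Remaining is not 'b' -> no match
Result: 0

0


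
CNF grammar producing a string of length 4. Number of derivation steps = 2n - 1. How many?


Chomsky Normal Form derivation:
String length n = 4
Each step either:
  - Splits a nonterminal into two (n-1 such steps)
  - Converts a nonterminal to terminal (n such steps)
Total = (n-1) + n = 2n - 1
= 2(4) - 1
= 8 - 1
= 7

7


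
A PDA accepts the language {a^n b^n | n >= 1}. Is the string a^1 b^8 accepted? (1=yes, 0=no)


Language requires equal numbers of a's and b's
PDA pushes for each 'a', pops for each 'b'
Number of a's = 1
Number of b's = 8
1 != 8 -> Reject

0


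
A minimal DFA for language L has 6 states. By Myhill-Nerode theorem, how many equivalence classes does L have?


Myhill-Nerode theorem:
Number of equivalence classes = number of states in minimal DFA
Minimal DFA states = 6
Therefore equivalence classes = 6

6


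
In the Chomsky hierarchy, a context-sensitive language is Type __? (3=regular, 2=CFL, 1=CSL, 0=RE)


Chomsky hierarchy levels:
  Type 3: Regular (DFA/NFA/regex)
  Type 2: Context-free (PDA)
  Type 1: Context-sensitive
  Type 0: Recursively enumerable (TM)
'context-sensitive' corresponds to Type 1

1


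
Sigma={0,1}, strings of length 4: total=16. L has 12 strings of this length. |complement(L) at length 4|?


Alphabet: {0,1}
String length: 4
Total strings of length 4 = 2^4 = 16
Strings in L = 12
Complement = total - |L|
= 16 - 12
= 4

4


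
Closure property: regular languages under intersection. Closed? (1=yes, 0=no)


Regular languages are closed under:
- Union (DFA product construction)
- Intersection (DFA product construction)
- Complement (swap accept/reject states)
- Concatenation (NFA construction)
- Kleene star (NFA construction)
intersection is in this list
Therefore: closed

1


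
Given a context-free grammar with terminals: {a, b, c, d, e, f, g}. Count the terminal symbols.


Terminal symbols: a, b, c, d, e, f, g
Counting each: a (#1), b (#2), c (#3), d (#4), e (#5), f (#6), g (#7)
Total = 7

7


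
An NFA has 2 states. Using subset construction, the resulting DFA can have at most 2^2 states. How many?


NFA has 2 states
Subset construction: each DFA state = subset of NFA states
Maximum subsets = 2^2
2^2 = 4

4


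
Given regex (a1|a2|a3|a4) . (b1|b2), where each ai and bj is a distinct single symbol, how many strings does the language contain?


First group: 4 alternatives
Second group: 2 alternatives
Concatenation: each choice from group 1 pairs with each from group 2
Total = 4 x 2 = 8

8


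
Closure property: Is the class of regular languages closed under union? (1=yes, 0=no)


Regular languages are closed under all standard operations:
- Union: Yes (product construction)
- Intersection: Yes (product construction)
- Complement: Yes (swap accept/reject)
- Concatenation: Yes (NFA construction)
Operation: union -> Closed

1


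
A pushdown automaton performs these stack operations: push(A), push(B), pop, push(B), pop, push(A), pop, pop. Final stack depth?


Tracing stack operations:
  push(A) -> stack = [A], depth=1
  push(B) -> stack = [A,B], depth=2
  pop -> removed B, stack = [A], depth=1
  push(B) -> stack = [A,B], depth=2
  pop -> removed B, stack = [A], depth=1
  push(A) -> stack = [A,A], depth=2
  pop -> removed A, stack = [A], depth=1
  pop -> removed A, stack = [], depth=0
Final depth = 0

0


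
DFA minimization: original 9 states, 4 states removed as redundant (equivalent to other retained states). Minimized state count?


Original DFA: 9 states
Redundant states removed: 4
Minimized states = original - removed
= 9 - 4
= 5

5


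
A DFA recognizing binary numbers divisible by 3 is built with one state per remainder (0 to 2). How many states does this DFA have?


Divisibility by 3 is tracked via the remainder mod 3: 0, 1, ..., 2
The construction assigns one state to each remainder
Number of remainders = 3

3


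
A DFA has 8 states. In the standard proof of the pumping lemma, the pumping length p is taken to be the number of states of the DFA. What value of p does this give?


Pumping lemma for regular languages (standard proof):
Take p = |Q|, the number of DFA states.
Any string of length >= |Q| passes through |Q|+1 states while reading its first |Q| symbols,
so by pigeonhole some state repeats, giving the loop that can be pumped.
Here |Q| = 8
Therefore the proof uses p = 8

8


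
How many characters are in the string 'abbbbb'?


String: 'abbbbb'
Counting characters:
  'a' appears 1 time(s)
  'b' appears 5 time(s)
Total length = 1 + 5 = 6

6


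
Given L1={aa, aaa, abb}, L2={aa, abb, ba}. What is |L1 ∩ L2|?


L1 = {aa, aaa, abb}
L2 = {aa, abb, ba}
Checking each string in L1 against L2:
  'aa': in L2? Yes
  'aaa': in L2? No
  'abb': in L2? Yes
Intersection = {aa, abb}
|L1 ∩ L2| = 2

2


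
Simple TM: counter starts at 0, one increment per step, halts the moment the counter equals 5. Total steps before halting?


Counter starts at 0. Counting sequence:
  Step 1: counter = 1
  Step 2: counter = 2
  Step 3: counter = 3
  Step 4: counter = 4
  Step 5: counter = 5
Counter reached 5 -> halt
Total steps = 5

5


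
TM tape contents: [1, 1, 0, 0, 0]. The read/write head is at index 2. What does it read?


Tape: [1, 1, 0, 0, 0]
Positions: 0 1 2 3 4
Values:    1 1 0 0 0
Head at position 2
tape[2] = 0

0


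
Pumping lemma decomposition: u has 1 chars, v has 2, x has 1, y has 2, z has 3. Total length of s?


|s| = |u| + |v| + |x| + |y| + |z|
= 1 + 2 + 1 + 2 + 3
= 3 + 1 + 5
= 4 + 5
= 9

9


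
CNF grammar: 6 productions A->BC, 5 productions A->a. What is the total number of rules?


CNF allows two rule forms:
  A -> BC (binary): 6 rules
  A -> a (terminal): 5 rules
Total = 6 + 5 = 11

11


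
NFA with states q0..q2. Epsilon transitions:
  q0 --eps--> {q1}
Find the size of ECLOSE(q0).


Starting from q0
Initialize closure = {q0}
Follow epsilon from q0 -> add q1
Final closure: {q0, q1}
Size = 2

2


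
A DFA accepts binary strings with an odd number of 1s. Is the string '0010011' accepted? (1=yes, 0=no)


DFA has 2 states: q_even (start, accept=no) and q_odd
Processing string '0010011' character by character:
  Position 0: read '0', 1-count=0 -> q_even (no change)
  Position 1: read '0', 1-count=0 -> q_even (no change)
  Position 2: read '1', 1-count=1 -> q_odd
  Position 3: read '0', 1-count=1 -> q_odd (no change)
  Position 4: read '0', 1-count=1 -> q_odd (no change)
  Position 5: read '1', 1-count=2 -> q_even
  Position 6: read '1', 1-count=3 -> q_odd
Final state: q_odd, total 1s = 3 (odd); the DFA requires an odd count -> accept

1


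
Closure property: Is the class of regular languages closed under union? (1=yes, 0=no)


Regular languages are closed under all standard operations:
- Union: Yes (product construction)
- Intersection: Yes (product construction)
- Complement: Yes (swap accept/reject)
- Concatenation: Yes (NFA construction)
Operation: union -> Closed

1


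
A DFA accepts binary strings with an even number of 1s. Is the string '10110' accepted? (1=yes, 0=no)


DFA has 2 states: q_even (start, accept=yes) and q_odd
Processing string '10110' character by character:
  Position 0: read '1', 1-count=1 -> q_odd
  Position 1: read '0', 1-count=1 -> q_odd (no change)
  Position 2: read '1', 1-count=2 -> q_even
  Position 3: read '1', 1-count=3 -> q_odd
  Position 4: read '0', 1-count=3 -> q_odd (no change)
Final state: q_odd, total 1s = 3 (odd); the DFA requires an even count -> reject

0


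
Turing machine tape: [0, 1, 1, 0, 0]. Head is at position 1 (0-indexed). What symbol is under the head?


Tape: [0, 1, 1, 0, 0]
Positions: 0 1 2 3 4
Values:    0 1 1 0 0
Head at position 1
tape[1] = 1

1


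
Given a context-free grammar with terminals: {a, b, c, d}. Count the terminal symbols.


Terminal symbols: a, b, c, d
Counting each: a (#1), b (#2), c (#3), d (#4)
Total = 4

4


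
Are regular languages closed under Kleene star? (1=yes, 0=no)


Regular languages are closed under:
- Union (DFA product construction)
- Intersection (DFA product construction)
- Complement (swap accept/reject states)
- Concatenation (NFA construction)
- Kleene star (NFA construction)
Kleene star is in this list
Therefore: closed

1


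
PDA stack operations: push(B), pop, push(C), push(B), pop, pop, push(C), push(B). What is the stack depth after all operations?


Tracing stack operations:
  push(B) -> stack = [B], depth=1
  pop -> removed B, stack = [], depth=0
  push(C) -> stack = [C], depth=1
  push(B) -> stack = [C,B], depth=2
  pop -> removed B, stack = [C], depth=1
  pop -> removed C, stack = [], depth=0
  push(C) -> stack = [C], depth=1
  push(B) -> stack = [C,B], depth=2
Final depth = 2

2


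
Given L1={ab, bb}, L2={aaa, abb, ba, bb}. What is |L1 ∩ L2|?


L1 = {ab, bb}
L2 = {aaa, abb, ba, bb}
Checking each string in L1 against L2:
  'ab': in L2? No
  'bb': in L2? Yes
Intersection = {bb}
|L1 ∩ L2| = 1

1


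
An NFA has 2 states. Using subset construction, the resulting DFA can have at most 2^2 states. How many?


NFA has 2 states
Subset construction: each DFA state = subset of NFA states
Maximum subsets = 2^2
2^2 = 4

4


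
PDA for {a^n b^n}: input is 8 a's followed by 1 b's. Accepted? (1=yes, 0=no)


Language requires equal numbers of a's and b's
PDA pushes for each 'a', pops for each 'b'
Number of a's = 8
Number of b's = 1
8 != 1 -> Reject

0


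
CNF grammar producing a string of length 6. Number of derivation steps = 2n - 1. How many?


Chomsky Normal Form derivation:
String length n = 6
Each step either:
  - Splits a nonterminal into two (n-1 such steps)
  - Converts a nonterminal to terminal (n such steps)
Total = (n-1) + n = 2n - 1
= 2(6) - 1
= 12 - 1
= 11

11


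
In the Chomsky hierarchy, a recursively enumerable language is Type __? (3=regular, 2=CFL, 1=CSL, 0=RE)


Chomsky hierarchy levels:
  Type 3: Regular (DFA/NFA/regex)
  Type 2: Context-free (PDA)
  Type 1: Context-sensitive
  Type 0: Recursively enumerable (TM)
'recursively enumerable' corresponds to Type 0

0


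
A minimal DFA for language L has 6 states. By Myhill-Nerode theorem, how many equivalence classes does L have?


Myhill-Nerode theorem:
Number of equivalence classes = number of states in minimal DFA
Minimal DFA states = 6
Therefore equivalence classes = 6

6


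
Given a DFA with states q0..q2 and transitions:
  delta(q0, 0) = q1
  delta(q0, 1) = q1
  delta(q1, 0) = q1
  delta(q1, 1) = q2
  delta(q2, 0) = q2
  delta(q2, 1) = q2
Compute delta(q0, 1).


Looking up transition function:
delta(q0, 1) in the table
Row: q0, Column: 1
Result: q1

q1


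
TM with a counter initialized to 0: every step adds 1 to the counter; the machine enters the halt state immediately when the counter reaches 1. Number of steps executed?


Counter starts at 0. Counting sequence:
  Step 1: counter = 1
Counter reached 1 -> halt
Total steps = 1

1


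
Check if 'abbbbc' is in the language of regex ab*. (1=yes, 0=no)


Pattern: ab*
String: 'abbbbc'
Pattern requires: exactly one 'a' followed by zero or more 'b's
First char is 'a' -> OK
Rest 'bbbbc': all b's? No
Result: 0

0


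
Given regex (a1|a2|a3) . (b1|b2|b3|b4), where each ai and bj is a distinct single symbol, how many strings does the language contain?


First group: 3 alternatives
Second group: 4 alternatives
Concatenation: each choice from group 1 pairs with each from group 2
Total = 3 x 4 = 12

12


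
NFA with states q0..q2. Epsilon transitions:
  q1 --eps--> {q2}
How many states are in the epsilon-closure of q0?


Starting from q0
Initialize closure = {q0}
q0 has no outgoing epsilon transitions -> nothing to add
Final closure: {q0}
Size = 1

1


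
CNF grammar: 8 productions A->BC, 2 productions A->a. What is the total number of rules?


CNF allows two rule forms:
  A -> BC (binary): 8 rules
  A -> a (terminal): 2 rules
Total = 8 + 2 = 10

10


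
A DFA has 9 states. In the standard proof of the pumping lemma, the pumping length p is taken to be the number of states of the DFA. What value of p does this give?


Pumping lemma for regular languages (standard proof):
Take p = |Q|, the number of DFA states.
Any string of length >= |Q| passes through |Q|+1 states while reading its first |Q| symbols,
so by pigeonhole some state repeats, giving the loop that can be pumped.
Here |Q| = 9
Therefore the proof uses p = 9

9


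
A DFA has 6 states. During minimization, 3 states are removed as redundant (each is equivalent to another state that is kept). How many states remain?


Original DFA: 6 states
Redundant states removed: 3
Minimized states = original - removed
= 6 - 3
= 3

3


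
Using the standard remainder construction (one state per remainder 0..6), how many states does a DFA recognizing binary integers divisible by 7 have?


Divisibility by 7 is tracked via the remainder mod 7: 0, 1, ..., 6
The construction assigns one state to each remainder
Number of remainders = 7

7


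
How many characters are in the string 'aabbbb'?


String: 'aabbbb'
Counting characters:
  'a' appears 2 time(s)
  'b' appears 4 time(s)
Total length = 2 + 4 = 6

6


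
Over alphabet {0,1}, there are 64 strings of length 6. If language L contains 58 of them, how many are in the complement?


Alphabet: {0,1}
String length: 6
Total strings of length 6 = 2^6 = 64
Strings in L = 58
Complement = total - |L|
= 64 - 58
= 6

6


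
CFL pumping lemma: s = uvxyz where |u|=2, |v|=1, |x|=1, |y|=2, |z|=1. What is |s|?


|s| = |u| + |v| + |x| + |y| + |z|
= 2 + 1 + 1 + 2 + 1
= 3 + 1 + 3
= 4 + 3
= 7

7


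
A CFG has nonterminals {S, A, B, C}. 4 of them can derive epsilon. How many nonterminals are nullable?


Nonterminals: {S, A, B, C}
A nonterminal is nullable if it can derive epsilon
Counting nullable nonterminals: 4
Total nullable = 4

4


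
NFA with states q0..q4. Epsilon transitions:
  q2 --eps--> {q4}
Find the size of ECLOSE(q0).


Starting from q0
Initialize closure = {q0}
q0 has no outgoing epsilon transitions -> nothing to add
Final closure: {q0}
Size = 1

1


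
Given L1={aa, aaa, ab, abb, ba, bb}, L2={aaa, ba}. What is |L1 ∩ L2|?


L1 = {aa, aaa, ab, abb, ba, bb}
L2 = {aaa, ba}
Checking each string in L1 against L2:
  'aa': in L2? No
  'aaa': in L2? Yes
  'ab': in L2? No
  'abb': in L2? No
  'ba': in L2? Yes
  'bb': in L2? No
Intersection = {aaa, ba}
|L1 ∩ L2| = 2

2


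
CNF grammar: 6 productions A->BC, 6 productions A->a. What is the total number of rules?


CNF allows two rule forms:
  A -> BC (binary): 6 rules
  A -> a (terminal): 6 rules
Total = 6 + 6 = 12

12


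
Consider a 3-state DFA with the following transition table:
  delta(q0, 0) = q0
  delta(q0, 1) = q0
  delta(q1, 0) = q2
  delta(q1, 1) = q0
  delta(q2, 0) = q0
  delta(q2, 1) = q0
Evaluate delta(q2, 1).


Looking up transition function:
delta(q2, 1) in the table
Row: q2, Column: 1
Result: q0

q0


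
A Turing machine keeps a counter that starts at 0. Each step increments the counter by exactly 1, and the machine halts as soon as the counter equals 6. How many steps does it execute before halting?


Counter starts at 0. Counting sequence:
  Step 1: counter = 1
  Step 2: counter = 2
  Step 3: counter = 3
  Step 4: counter = 4
  Step 5: counter = 5
  Step 6: counter = 6
Counter reached 6 -> halt
Total steps = 6

6


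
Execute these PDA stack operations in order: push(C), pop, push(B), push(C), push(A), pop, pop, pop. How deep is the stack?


Tracing stack operations:
  push(C) -> stack = [C], depth=1
  pop -> removed C, stack = [], depth=0
  push(B) -> stack = [B], depth=1
  push(C) -> stack = [B,C], depth=2
  push(A) -> stack = [B,C,A], depth=3
  pop -> removed A, stack = [B,C], depth=2
  pop -> removed C, stack = [B], depth=1
  pop -> removed B, stack = [], depth=0
Final depth = 0

0


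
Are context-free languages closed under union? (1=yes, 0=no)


CFL closure properties:
  Closed under: union, concatenation, Kleene star
  NOT closed under: intersection, complement
Operation 'union' is in closed list -> Yes (closed)

1


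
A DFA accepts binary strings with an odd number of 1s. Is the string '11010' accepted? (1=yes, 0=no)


DFA has 2 states: q_even (start, accept=no) and q_odd
Processing string '11010' character by character:
  Position 0: read '1', 1-count=1 -> q_odd
  Position 1: read '1', 1-count=2 -> q_even
  Position 2: read '0', 1-count=2 -> q_even (no change)
  Position 3: read '1', 1-count=3 -> q_odd
  Position 4: read '0', 1-count=3 -> q_odd (no change)
Final state: q_odd, total 1s = 3 (odd); the DFA requires an odd count -> accept

1


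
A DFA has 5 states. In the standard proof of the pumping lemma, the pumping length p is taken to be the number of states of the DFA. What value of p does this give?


Pumping lemma for regular languages (standard proof):
Take p = |Q|, the number of DFA states.
Any string of length >= |Q| passes through |Q|+1 states while reading its first |Q| symbols,
so by pigeonhole some state repeats, giving the loop that can be pumped.
Here |Q| = 5
Therefore the proof uses p = 5

5


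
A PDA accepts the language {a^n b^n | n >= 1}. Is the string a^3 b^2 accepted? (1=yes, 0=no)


Language requires equal numbers of a's and b's
PDA pushes for each 'a', pops for each 'b'
Number of a's = 3
Number of b's = 2
3 != 2 -> Reject

0


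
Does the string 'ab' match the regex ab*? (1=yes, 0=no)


Pattern: ab*
String: 'ab'
Pattern requires: exactly one 'a' followed by zero or more 'b's
First char is 'a' -> OK
Rest 'b': all b's? Yes
Result: 1

1


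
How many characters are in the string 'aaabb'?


String: 'aaabb'
Counting characters:
  'a' appears 3 time(s)
  'b' appears 2 time(s)
Total length = 3 + 2 = 5

5


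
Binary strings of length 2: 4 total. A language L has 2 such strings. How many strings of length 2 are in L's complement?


Alphabet: {0,1}
String length: 2
Total strings of length 2 = 2^2 = 4
Strings in L = 2
Complement = total - |L|
= 4 - 2
= 2

2


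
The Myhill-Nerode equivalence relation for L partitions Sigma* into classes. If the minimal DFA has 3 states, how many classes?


Myhill-Nerode theorem:
Number of equivalence classes = number of states in minimal DFA
Minimal DFA states = 3
Therefore equivalence classes = 3

3


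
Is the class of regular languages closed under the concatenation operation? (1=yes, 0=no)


Regular languages are closed under:
- Union (DFA product construction)
- Intersection (DFA product construction)
- Complement (swap accept/reject states)
- Concatenation (NFA construction)
- Kleene star (NFA construction)
concatenation is in this list
Therefore: closed

1


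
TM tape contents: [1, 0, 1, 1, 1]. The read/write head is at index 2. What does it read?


Tape: [1, 0, 1, 1, 1]
Positions: 0 1 2 3 4
Values:    1 0 1 1 1
Head at position 2
tape[2] = 1

1


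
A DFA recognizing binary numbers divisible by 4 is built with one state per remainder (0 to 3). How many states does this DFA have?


Divisibility by 4 is tracked via the remainder mod 4: 0, 1, ..., 3
The construction assigns one state to each remainder
Number of remainders = 4

4


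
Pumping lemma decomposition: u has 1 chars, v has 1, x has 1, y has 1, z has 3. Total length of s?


|s| = |u| + |v| + |x| + |y| + |z|
= 1 + 1 + 1 + 1 + 3
= 2 + 1 + 4
= 3 + 4
= 7

7


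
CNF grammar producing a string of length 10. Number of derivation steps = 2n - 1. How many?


Chomsky Normal Form derivation:
String length n = 10
Each step either:
  - Splits a nonterminal into two (n-1 such steps)
  - Converts a nonterminal to terminal (n such steps)
Total = (n-1) + n = 2n - 1
= 2(10) - 1
= 20 - 1
= 19

19


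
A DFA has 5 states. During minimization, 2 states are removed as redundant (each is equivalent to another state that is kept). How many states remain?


Original DFA: 5 states
Redundant states removed: 2
Minimized states = original - removed
= 5 - 2
= 3

3


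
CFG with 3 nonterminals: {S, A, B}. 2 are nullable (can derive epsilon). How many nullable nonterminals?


Nonterminals: {S, A, B}
A nonterminal is nullable if it can derive epsilon
Counting nullable nonterminals: 2
Total nullable = 2

2


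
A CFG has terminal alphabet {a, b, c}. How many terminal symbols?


Terminal symbols: a, b, c
Counting each: a (#1), b (#2), c (#3)
Total = 3

3


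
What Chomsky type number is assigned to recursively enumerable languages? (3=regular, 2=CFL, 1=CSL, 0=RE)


Chomsky hierarchy levels:
  Type 3: Regular (DFA/NFA/regex)
  Type 2: Context-free (PDA)
  Type 1: Context-sensitive
  Type 0: Recursively enumerable (TM)
'recursively enumerable' corresponds to Type 0

0


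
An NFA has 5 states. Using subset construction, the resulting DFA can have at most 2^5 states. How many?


NFA has 5 states
Subset construction: each DFA state = subset of NFA states
Maximum subsets = 2^5
2^5 = 32

32


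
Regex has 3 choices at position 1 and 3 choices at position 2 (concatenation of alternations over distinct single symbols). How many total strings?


First group: 3 alternatives
Second group: 3 alternatives
Concatenation: each choice from group 1 pairs with each from group 2
Total = 3 x 3 = 9

9


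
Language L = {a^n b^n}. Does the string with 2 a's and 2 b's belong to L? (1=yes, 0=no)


Language requires equal numbers of a's and b's
PDA pushes for each 'a', pops for each 'b'
Number of a's = 2
Number of b's = 2
2 == 2 -> Accept

1


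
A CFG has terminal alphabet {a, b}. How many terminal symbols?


Terminal symbols: a, b
Counting each: a (#1), b (#2)
Total = 2

2


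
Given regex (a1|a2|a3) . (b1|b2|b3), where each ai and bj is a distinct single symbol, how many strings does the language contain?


First group: 3 alternatives
Second group: 3 alternatives
Concatenation: each choice from group 1 pairs with each from group 2
Total = 3 x 3 = 9

9


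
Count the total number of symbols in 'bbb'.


String: 'bbb'
Counting characters:
  'b' appears 3 time(s)
Total length = 0 + 3 = 3

3


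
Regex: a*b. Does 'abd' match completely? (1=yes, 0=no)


Pattern: a*b
String: 'abd'
Pattern requires: zero or more 'a's followed by exactly one 'b'
Found 1 leading 'a's
Remaining: 'bd'
Remaining is not 'b' -> no match
Result: 0

0


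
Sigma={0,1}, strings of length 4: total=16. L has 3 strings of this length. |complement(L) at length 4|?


Alphabet: {0,1}
String length: 4
Total strings of length 4 = 2^4 = 16
Strings in L = 3
Complement = total - |L|
= 16 - 3
= 13

13


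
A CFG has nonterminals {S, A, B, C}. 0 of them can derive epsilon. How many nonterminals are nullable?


Nonterminals: {S, A, B, C}
A nonterminal is nullable if it can derive epsilon
Counting nullable nonterminals: 0
Total nullable = 0

0


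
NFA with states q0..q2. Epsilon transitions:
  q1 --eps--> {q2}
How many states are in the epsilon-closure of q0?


Starting from q0
Initialize closure = {q0}
q0 has no outgoing epsilon transitions -> nothing to add
Final closure: {q0}
Size = 1

1


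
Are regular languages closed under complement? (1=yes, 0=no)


Regular languages are closed under all standard operations:
- Union: Yes (product construction)
- Intersection: Yes (product construction)
- Complement: Yes (swap accept/reject)
- Concatenation: Yes (NFA construction)
Operation: complement -> Closed

1


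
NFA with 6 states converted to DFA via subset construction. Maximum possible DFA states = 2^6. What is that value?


NFA has 6 states
Subset construction: each DFA state = subset of NFA states
Maximum subsets = 2^6
2^6 = 64

64


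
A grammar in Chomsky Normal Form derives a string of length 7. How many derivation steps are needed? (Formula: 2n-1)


Chomsky Normal Form derivation:
String length n = 7
Each step either:
  - Splits a nonterminal into two (n-1 such steps)
  - Converts a nonterminal to terminal (n such steps)
Total = (n-1) + n = 2n - 1
= 2(7) - 1
= 14 - 1
= 13

13


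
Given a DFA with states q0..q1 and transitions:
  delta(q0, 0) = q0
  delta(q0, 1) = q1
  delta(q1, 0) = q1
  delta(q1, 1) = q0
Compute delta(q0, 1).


Looking up transition function:
delta(q0, 1) in the table
Row: q0, Column: 1
Result: q1

q1


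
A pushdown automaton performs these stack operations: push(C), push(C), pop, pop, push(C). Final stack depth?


Tracing stack operations:
  push(C) -> stack = [C], depth=1
  push(C) -> stack = [C,C], depth=2
  pop -> removed C, stack = [C], depth=1
  pop -> removed C, stack = [], depth=0
  push(C) -> stack = [C], depth=1
Final depth = 1

1


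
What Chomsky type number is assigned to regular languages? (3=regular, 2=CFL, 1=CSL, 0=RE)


Chomsky hierarchy levels:
  Type 3: Regular (DFA/NFA/regex)
  Type 2: Context-free (PDA)
  Type 1: Context-sensitive
  Type 0: Recursively enumerable (TM)
'regular' corresponds to Type 3

3


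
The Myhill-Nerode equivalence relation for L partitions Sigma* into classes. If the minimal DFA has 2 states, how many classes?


Myhill-Nerode theorem:
Number of equivalence classes = number of states in minimal DFA
Minimal DFA states = 2
Therefore equivalence classes = 2

2


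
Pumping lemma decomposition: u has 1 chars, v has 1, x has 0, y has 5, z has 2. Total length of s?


|s| = |u| + |v| + |x| + |y| + |z|
= 1 + 1 + 0 + 5 + 2
= 2 + 0 + 7
= 2 + 7
= 9

9


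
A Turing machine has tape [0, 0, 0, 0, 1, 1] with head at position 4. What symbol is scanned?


Tape: [0, 0, 0, 0, 1, 1]
Positions: 0 1 2 3 4 5
Values:    0 0 0 0 1 1
Head at position 4
tape[4] = 1

1


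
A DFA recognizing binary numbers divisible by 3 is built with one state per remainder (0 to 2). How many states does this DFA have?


Divisibility by 3 is tracked via the remainder mod 3: 0, 1, ..., 2
The construction assigns one state to each remainder
Number of remainders = 3

3


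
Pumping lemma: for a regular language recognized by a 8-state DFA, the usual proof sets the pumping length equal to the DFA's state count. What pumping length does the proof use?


Pumping lemma for regular languages (standard proof):
Take p = |Q|, the number of DFA states.
Any string of length >= |Q| passes through |Q|+1 states while reading its first |Q| symbols,
so by pigeonhole some state repeats, giving the loop that can be pumped.
Here |Q| = 8
Therefore the proof uses p = 8

8


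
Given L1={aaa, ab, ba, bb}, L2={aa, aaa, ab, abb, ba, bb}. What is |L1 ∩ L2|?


L1 = {aaa, ab, ba, bb}
L2 = {aa, aaa, ab, abb, ba, bb}
Checking each string in L1 against L2:
  'aaa': in L2? Yes
  'ab': in L2? Yes
  'ba': in L2? Yes
  'bb': in L2? Yes
Intersection = {aaa, ab, ba, bb}
|L1 ∩ L2| = 4

4


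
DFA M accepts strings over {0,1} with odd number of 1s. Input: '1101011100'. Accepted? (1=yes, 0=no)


DFA has 2 states: q_even (start, accept=no) and q_odd
Processing string '1101011100' character by character:
  Position 0: read '1', 1-count=1 -> q_odd
  Position 1: read '1', 1-count=2 -> q_even
  Position 2: read '0', 1-count=2 -> q_even (no change)
  Position 3: read '1', 1-count=3 -> q_odd
  Position 4: read '0', 1-count=3 -> q_odd (no change)
  Position 5: read '1', 1-count=4 -> q_even
  Position 6: read '1', 1-count=5 -> q_odd
  Position 7: read '1', 1-count=6 -> q_even
  Position 8: read '0', 1-count=6 -> q_even (no change)
  Position 9: read '0', 1-count=6 -> q_even (no change)
Final state: q_even, total 1s = 6 (even); the DFA requires an odd count -> reject

0


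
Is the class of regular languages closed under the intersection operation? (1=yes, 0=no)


Regular languages are closed under:
- Union (DFA product construction)
- Intersection (DFA product construction)
- Complement (swap accept/reject states)
- Concatenation (NFA construction)
- Kleene star (NFA construction)
intersection is in this list
Therefore: closed

1


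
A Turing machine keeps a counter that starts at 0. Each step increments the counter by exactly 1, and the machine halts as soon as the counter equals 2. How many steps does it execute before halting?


Counter starts at 0. Counting sequence:
  Step 1: counter = 1
  Step 2: counter = 2
Counter reached 2 -> halt
Total steps = 2

2


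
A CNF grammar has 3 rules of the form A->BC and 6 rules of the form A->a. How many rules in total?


CNF allows two rule forms:
  A -> BC (binary): 3 rules
  A -> a (terminal): 6 rules
Total = 3 + 6 = 9

9


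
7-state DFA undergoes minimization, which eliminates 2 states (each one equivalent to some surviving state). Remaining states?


Original DFA: 7 states
Redundant states removed: 2
Minimized states = original - removed
= 7 - 2
= 5

5


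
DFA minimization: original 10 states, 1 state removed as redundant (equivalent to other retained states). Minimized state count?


Original DFA: 10 states
Redundant states removed: 1
Minimized states = original - removed
= 10 - 1
= 9

9


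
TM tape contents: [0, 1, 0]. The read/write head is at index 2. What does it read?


Tape: [0, 1, 0]
Positions: 0 1 2
Values:    0 1 0
Head at position 2
tape[2] = 0

0


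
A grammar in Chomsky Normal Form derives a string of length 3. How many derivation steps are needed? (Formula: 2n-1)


Chomsky Normal Form derivation:
String length n = 3
Each step either:
  - Splits a nonterminal into two (n-1 such steps)
  - Converts a nonterminal to terminal (n such steps)
Total = (n-1) + n = 2n - 1
= 2(3) - 1
= 6 - 1
= 5

5


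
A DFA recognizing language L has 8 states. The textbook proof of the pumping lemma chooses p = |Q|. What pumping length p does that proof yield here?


Pumping lemma for regular languages (standard proof):
Take p = |Q|, the number of DFA states.
Any string of length >= |Q| passes through |Q|+1 states while reading its first |Q| symbols,
so by pigeonhole some state repeats, giving the loop that can be pumped.
Here |Q| = 8
Therefore the proof uses p = 8

8


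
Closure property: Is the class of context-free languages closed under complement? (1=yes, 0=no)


CFL closure properties:
  Closed under: union, concatenation, Kleene star
  NOT closed under: intersection, complement
Operation 'complement' is in not-closed list -> No (not closed)

0


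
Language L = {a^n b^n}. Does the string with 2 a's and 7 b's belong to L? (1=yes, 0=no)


Language requires equal numbers of a's and b's
PDA pushes for each 'a', pops for each 'b'
Number of a's = 2
Number of b's = 7
2 != 7 -> Reject

0


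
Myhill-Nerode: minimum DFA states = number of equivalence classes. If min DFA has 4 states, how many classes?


Myhill-Nerode theorem:
Number of equivalence classes = number of states in minimal DFA
Minimal DFA states = 4
Therefore equivalence classes = 4

4


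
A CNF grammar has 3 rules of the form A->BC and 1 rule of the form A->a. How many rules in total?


CNF allows two rule forms:
  A -> BC (binary): 3 rules
  A -> a (terminal): 1 rule
Total = 3 + 1 = 4

4


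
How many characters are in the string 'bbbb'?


String: 'bbbb'
Counting characters:
  'b' appears 4 time(s)
Total length = 0 + 4 = 4

4


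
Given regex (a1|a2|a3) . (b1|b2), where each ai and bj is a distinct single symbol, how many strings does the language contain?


First group: 3 alternatives
Second group: 2 alternatives
Concatenation: each choice from group 1 pairs with each from group 2
Total = 3 x 2 = 6

6


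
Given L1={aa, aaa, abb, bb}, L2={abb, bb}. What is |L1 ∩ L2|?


L1 = {aa, aaa, abb, bb}
L2 = {abb, bb}
Checking each string in L1 against L2:
  'aa': in L2? No
  'aaa': in L2? No
  'abb': in L2? Yes
  'bb': in L2? Yes
Intersection = {abb, bb}
|L1 ∩ L2| = 2

2


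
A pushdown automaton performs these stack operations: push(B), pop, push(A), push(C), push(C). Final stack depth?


Tracing stack operations:
  push(B) -> stack = [B], depth=1
  pop -> removed B, stack = [], depth=0
  push(A) -> stack = [A], depth=1
  push(C) -> stack = [A,C], depth=2
  push(C) -> stack = [A,C,C], depth=3
Final depth = 3

3


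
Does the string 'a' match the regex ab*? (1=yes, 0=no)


Pattern: ab*
String: 'a'
Pattern requires: exactly one 'a' followed by zero or more 'b's
First char is 'a' -> OK
Rest '': all b's? Yes
Result: 1

1


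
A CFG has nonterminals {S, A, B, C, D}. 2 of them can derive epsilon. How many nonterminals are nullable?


Nonterminals: {S, A, B, C, D}
A nonterminal is nullable if it can derive epsilon
Counting nullable nonterminals: 2
Total nullable = 2

2


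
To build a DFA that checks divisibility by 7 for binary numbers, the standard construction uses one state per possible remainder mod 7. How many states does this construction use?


Divisibility by 7 is tracked via the remainder mod 7: 0, 1, ..., 6
The construction assigns one state to each remainder
Number of remainders = 7

7


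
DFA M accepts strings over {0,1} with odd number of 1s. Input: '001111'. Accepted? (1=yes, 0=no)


DFA has 2 states: q_even (start, accept=no) and q_odd
Processing string '001111' character by character:
  Position 0: read '0', 1-count=0 -> q_even (no change)
  Position 1: read '0', 1-count=0 -> q_even (no change)
  Position 2: read '1', 1-count=1 -> q_odd
  Position 3: read '1', 1-count=2 -> q_even
  Position 4: read '1', 1-count=3 -> q_odd
  Position 5: read '1', 1-count=4 -> q_even
Final state: q_even, total 1s = 4 (even); the DFA requires an odd count -> reject

0


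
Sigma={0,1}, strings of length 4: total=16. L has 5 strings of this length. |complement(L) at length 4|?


Alphabet: {0,1}
String length: 4
Total strings of length 4 = 2^4 = 16
Strings in L = 5
Complement = total - |L|
= 16 - 5
= 11

11


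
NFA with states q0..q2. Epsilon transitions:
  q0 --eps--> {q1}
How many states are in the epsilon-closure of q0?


Starting from q0
Initialize closure = {q0}
Follow epsilon from q0 -> add q1
Final closure: {q0, q1}
Size = 2

2


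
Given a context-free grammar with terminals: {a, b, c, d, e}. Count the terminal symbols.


Terminal symbols: a, b, c, d, e
Counting each: a (#1), b (#2), c (#3), d (#4), e (#5)
Total = 5

5


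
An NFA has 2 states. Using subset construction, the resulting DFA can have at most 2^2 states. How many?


NFA has 2 states
Subset construction: each DFA state = subset of NFA states
Maximum subsets = 2^2
2^2 = 4

4


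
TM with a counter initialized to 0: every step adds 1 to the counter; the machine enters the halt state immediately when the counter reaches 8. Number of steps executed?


Counter starts at 0. Counting sequence:
  Step 1: counter = 1
  Step 2: counter = 2
  Step 3: counter = 3
  Step 4: counter = 4
  Step 5: counter = 5
  Step 6: counter = 6
  Step 7: counter = 7
  Step 8: counter = 8
Counter reached 8 -> halt
Total steps = 8

8


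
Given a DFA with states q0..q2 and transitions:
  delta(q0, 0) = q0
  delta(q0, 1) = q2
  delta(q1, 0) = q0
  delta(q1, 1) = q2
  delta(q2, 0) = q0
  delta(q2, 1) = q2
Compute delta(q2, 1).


Looking up transition function:
delta(q2, 1) in the table
Row: q2, Column: 1
Result: q2

q2


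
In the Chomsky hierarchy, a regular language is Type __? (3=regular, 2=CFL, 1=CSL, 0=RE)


Chomsky hierarchy levels:
  Type 3: Regular (DFA/NFA/regex)
  Type 2: Context-free (PDA)
  Type 1: Context-sensitive
  Type 0: Recursively enumerable (TM)
'regular' corresponds to Type 3

3


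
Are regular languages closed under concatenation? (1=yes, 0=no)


Regular languages are closed under:
- Union (DFA product construction)
- Intersection (DFA product construction)
- Complement (swap accept/reject states)
- Concatenation (NFA construction)
- Kleene star (NFA construction)
concatenation is in this list
Therefore: closed

1


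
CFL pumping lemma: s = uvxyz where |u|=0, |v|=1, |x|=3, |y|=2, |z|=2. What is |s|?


|s| = |u| + |v| + |x| + |y| + |z|
= 0 + 1 + 3 + 2 + 2
= 1 + 3 + 4
= 4 + 4
= 8

8


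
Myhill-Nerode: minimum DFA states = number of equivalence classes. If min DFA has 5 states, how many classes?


Myhill-Nerode theorem:
Number of equivalence classes = number of states in minimal DFA
Minimal DFA states = 5
Therefore equivalence classes = 5

5


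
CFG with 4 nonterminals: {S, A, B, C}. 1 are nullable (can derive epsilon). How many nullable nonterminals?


Nonterminals: {S, A, B, C}
A nonterminal is nullable if it can derive epsilon
Counting nullable nonterminals: 1
Total nullable = 1

1


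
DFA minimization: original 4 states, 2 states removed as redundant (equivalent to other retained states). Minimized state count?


Original DFA: 4 states
Redundant states removed: 2
Minimized states = original - removed
= 4 - 2
= 2

2


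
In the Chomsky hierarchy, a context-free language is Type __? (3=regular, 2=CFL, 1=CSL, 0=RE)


Chomsky hierarchy levels:
  Type 3: Regular (DFA/NFA/regex)
  Type 2: Context-free (PDA)
  Type 1: Context-sensitive
  Type 0: Recursively enumerable (TM)
'context-free' corresponds to Type 2

2


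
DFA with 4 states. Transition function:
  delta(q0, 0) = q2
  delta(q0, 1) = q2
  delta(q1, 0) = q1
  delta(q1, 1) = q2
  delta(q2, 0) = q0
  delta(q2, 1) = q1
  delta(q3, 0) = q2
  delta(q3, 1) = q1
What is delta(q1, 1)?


Looking up transition function:
delta(q1, 1) in the table
Row: q1, Column: 1
Result: q2

q2


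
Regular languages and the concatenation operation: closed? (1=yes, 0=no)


Regular languages are closed under all standard operations:
- Union: Yes (product construction)
- Intersection: Yes (product construction)
- Complement: Yes (swap accept/reject)
- Concatenation: Yes (NFA construction)
Operation: concatenation -> Closed

1


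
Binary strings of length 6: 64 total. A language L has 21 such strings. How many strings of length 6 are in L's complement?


Alphabet: {0,1}
String length: 6
Total strings of length 6 = 2^6 = 64
Strings in L = 21
Complement = total - |L|
= 64 - 21
= 43

43


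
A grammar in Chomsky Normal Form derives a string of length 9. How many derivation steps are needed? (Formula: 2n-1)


Chomsky Normal Form derivation:
String length n = 9
Each step either:
  - Splits a nonterminal into two (n-1 such steps)
  - Converts a nonterminal to terminal (n such steps)
Total = (n-1) + n = 2n - 1
= 2(9) - 1
= 18 - 1
= 17

17


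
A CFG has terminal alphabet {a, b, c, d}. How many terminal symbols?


Terminal symbols: a, b, c, d
Counting each: a (#1), b (#2), c (#3), d (#4)
Total = 4

4
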